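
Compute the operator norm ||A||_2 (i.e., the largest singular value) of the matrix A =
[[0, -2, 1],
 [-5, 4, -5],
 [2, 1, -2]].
||A||_2 ≈ 8.3082 (= sqrt(largest eigenvalue of A^T A))

||A||_2 = sigma_max(A) = sqrt(lambda_max(A^T A)). Form the symmetric matrix M = A^T A =
[[29, -18, 21],
 [-18, 21, -24],
 [21, -24, 30]].
Its characteristic polynomial (trace, sum of principal 2x2 minors, determinant of M give the coefficients) is
  p(λ) = det(λ I - M) = λ^3 - 80λ^2 + 768λ - 729.
No integer candidate from the rational root theorem (±divisors of 729) is a root, so the roots are irrational. The cubic discriminant is Δ = 1261809045 > 0, so there are three distinct real roots. p(1) = -40 and p(2) = 495 have opposite signs, so a root lies in (1, 2); Newton's method refines it to λ ≈ 1.066. p(9) = 432 and p(10) = -49 have opposite signs, so a root lies in (9, 10); Newton's method refines it to λ ≈ 9.9071. p(69) = -108 and p(70) = 4031 have opposite signs, so a root lies in (69, 70); Newton's method refines it to λ ≈ 69.0269. Check (Vieta): the three roots sum to 80, matching tr M = 80.
So the eigenvalues of A^T A are ≈ 1.066, 9.9071, 69.0269 (all ≥ 0, as they must be for A^T A). The largest is λ_max ≈ 69.0269, hence ||A||_2 = sqrt(λ_max) ≈ 8.3082.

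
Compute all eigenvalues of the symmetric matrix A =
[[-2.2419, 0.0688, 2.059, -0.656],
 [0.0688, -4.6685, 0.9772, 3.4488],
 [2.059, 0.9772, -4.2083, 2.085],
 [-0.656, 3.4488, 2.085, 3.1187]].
sigma(A) ≈ {-6, -1, 5} (-6 with multiplicity 2)

A is real symmetric, so its spectrum consists of real eigenvalues. Expanding the characteristic polynomial of the displayed matrix gives
  det(λ I - A) = p(λ) = λ^4 + (8)λ^3 + (-17)λ^2 + (-203.9971)λ + (-180.0018).
Solving p(λ) = 0 yields eigenvalues ≈ -6, -6, -1, 5. (A is shown rounded to 4 decimals, so these recover the underlying integer eigenvalues to within that precision.)
Verification: the trace of A = -8 equals the sum of eigenvalues -8, and det(A) ≈ -180.0018 matches the eigenvalue product -180.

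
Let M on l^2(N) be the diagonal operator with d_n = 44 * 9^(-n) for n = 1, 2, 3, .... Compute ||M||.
||M|| = 44/9 (attained at n = 1)

For M diagonal, ||M|| = sup_n |d_n|. The sequence d_n = 44 * 9^(-n) is positive and strictly decreasing (ratio 9^(-1) < 1), so the supremum is d_1 = 44/9. Hence ||M|| = 44/9.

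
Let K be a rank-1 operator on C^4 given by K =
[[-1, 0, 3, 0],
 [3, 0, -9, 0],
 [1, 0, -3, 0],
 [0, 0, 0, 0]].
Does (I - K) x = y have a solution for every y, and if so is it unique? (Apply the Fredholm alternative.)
(I - K) is invertible (det(I - K) = 5 ≠ 0), so for every y in C^4 the equation (I - K) x = y has a unique solution.

K has rank 1, so it is an outer product K = u v^T: every row of K is a multiple of one row vector. Reading off the entries, u = (-1, 3, 1, 0) and v = (1, 0, -3, 0) (row i of K equals u_i·v^T). A rank-one matrix u v^T satisfies K u = u (v·u) and kills the (3)-dimensional subspace v^⊥, so its characteristic polynomial is lambda^3 (lambda - v·u) with v·u = tr K = -4. Hence the eigenvalues of I - K are 1 (multiplicity 3) and 1 - (-4) = 5, so det(I - K) = 5. (Direct check: I - K =
[[2, 0, -3, 0],
 [-3, 1, 9, 0],
 [-1, 0, 4, 0],
 [0, 0, 0, 1]]
has determinant 5.) The finite-dimensional Fredholm alternative says: either (I - K) is invertible, or ker(I - K) ≠ {0} and then range(I - K) = ker((I - K)^*)^⊥, with dim ker(I - K) = dim ker((I - K)^*). Since det(I - K) ≠ 0, 1 is not an eigenvalue of K and ker(I - K) = {0}, so we are in the first case: for every y there is a unique x = (I - K)^(-1) y. Explicitly, by the Sherman–Morrison formula, (I - u v^T)^(-1) = I + u v^T/(1 - v·u), i.e. (I - K)^(-1) = I + K/(5).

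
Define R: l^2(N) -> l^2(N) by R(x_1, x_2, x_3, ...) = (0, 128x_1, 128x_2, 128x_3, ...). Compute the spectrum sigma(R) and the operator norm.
sigma(R) = closed disk {z in C : |z| ≤ 128}; ||R|| = 128

Note R = 128·U where U is the unit right shift (U x)_k = x_{k-1} (with x_0 := 0); so ||R|| = 128||U|| and sigma(R) = 128·sigma(U). ||R x||^2 = sum_{k≥1} |128x_k|^2 = 16384||x||^2, so ||R|| = 128 and sigma(R) ⊂ {|z| ≤ 128}. For any |lambda| < 128, the equation (R - lambda I) x = 0 forces x_1 = 0, then 128x_k = lambda x_{k+1} ⇒ x = 0, so R has no eigenvalues. But (R - lambda I) is not surjective for |lambda| < 128: solving (R - lambda I) x = e_1 would require x_n proportional to (lambda/128)^(-n), which is not in l^2. So every |lambda| < 128 lies in the residual spectrum. The boundary |lambda| = 128 is in the approximate point spectrum (the spectrum is closed). Hence sigma(R) is the closed disk of radius 128.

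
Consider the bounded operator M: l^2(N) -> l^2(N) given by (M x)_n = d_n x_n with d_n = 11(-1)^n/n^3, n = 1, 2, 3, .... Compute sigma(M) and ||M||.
sigma(M) = {11(-1)^n/n^3 : n ≥ 1} ∪ {0}; ||M|| = 11

A bounded diagonal operator on l^2 with diagonal entries d_n has spectrum equal to the closure of {d_n : n ≥ 1}: every d_n is an eigenvalue (with eigenvector e_n), so {d_n} ⊂ sigma(M); the spectrum is closed, so its closure is too; and for lambda not in the closure, (M - lambda I) has bounded inverse (the diagonal entries 1/(d_n - lambda) are bounded). For our sequence d_n = 11(-1)^n/n^3, n = 1, 2, 3, ...:
  - {d_n} = {11(-1)^n/n^3 : n ≥ 1}; the only limit point is 0
  - closure = {11(-1)^n/n^3 : n ≥ 1} ∪ {0}
For the norm: a diagonal operator has ||M|| = sup_n |d_n|. Here |d_n| = 11/n^3 is decreasing, so sup_n |d_n| = |d_1| = 11. So ||M|| = 11.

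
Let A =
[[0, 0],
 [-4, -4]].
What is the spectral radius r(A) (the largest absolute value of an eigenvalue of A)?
r(A) = 4

The eigenvalues of A are the roots of its characteristic polynomial. With M = A (coefficients from the trace and determinant):
  p(λ) = det(λ I - M) = λ^2 + 4λ.
For λ^2 + 4λ the discriminant is 16. It is a perfect square (4^2), so the roots are rational: λ = (-4 ± 4)/2 = 0, -4.
Thus the eigenvalues (to 4 decimals) are 0 (modulus 0); -4 (modulus 4). The spectral radius is the largest modulus: r(A) = 4. (Cross-check: r(A) ≤ ||A||_2 ≈ 5.6569; equality holds whenever A is normal, though it can also hold for some non-normal A.)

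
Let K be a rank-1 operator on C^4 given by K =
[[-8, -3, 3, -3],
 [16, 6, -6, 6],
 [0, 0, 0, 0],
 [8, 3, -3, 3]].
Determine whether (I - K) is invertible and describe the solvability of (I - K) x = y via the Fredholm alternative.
(I - K) is singular (det(I - K) = 0, i.e. 1 ∈ sigma(K)). (I - K) x = y is solvable iff y ⊥ ker((I - K)^*) = span{(-8, -3, 3, -3)}, i.e. iff -8y_1 - 3y_2 + 3y_3 - 3y_4 = 0. When solvable, the solutions are x = y + c·(1, -2, 0, -1), c arbitrary (ker(I - K) = span{(1, -2, 0, -1)}, dimension 1).

K has rank 1, so it is an outer product K = u v^T: every row of K is a multiple of one row vector. Reading off the entries, u = (1, -2, 0, -1) and v = (-8, -3, 3, -3) (row i of K equals u_i·v^T). A rank-one matrix u v^T satisfies K u = u (v·u) and kills the (3)-dimensional subspace v^⊥, so its characteristic polynomial is lambda^3 (lambda - v·u) with v·u = tr K = 1. Hence the eigenvalues of I - K are 1 (multiplicity 3) and 1 - (1) = 0, so det(I - K) = 0. (Direct check: I - K =
[[9, 3, -3, 3],
 [-16, -5, 6, -6],
 [0, 0, 1, 0],
 [-8, -3, 3, -2]]
has determinant 0.) So 1 is an eigenvalue of K and (I - K) is not invertible. The finite-dimensional Fredholm alternative says: either (I - K) is invertible, or ker(I - K) ≠ {0} and then range(I - K) = ker((I - K)^*)^⊥, with dim ker(I - K) = dim ker((I - K)^*). We are in the second case, so we need both kernels. Kernel of I - K: (I - K) u = u - u (v·u) = u - u = 0, so ker(I - K) = span{u} = span{(1, -2, 0, -1)} (it is exactly 1-dimensional because rank(I - K) = 3). Kernel of the adjoint: K is real, so (I - K)^* = I - K^T = I - v u^T, and (I - v u^T) v = v - v (u·v) = 0; hence ker((I - K)^*) = span{v} = span{(-8, -3, 3, -3)}. Therefore (I - K) x = y is solvable iff <y, v> = 0, i.e. iff -8y_1 - 3y_2 + 3y_3 - 3y_4 = 0. When this holds, K y = u (v·y) = 0, so (I - K) y = y and x = y is a particular solution; the full solution set is the line x = y + c·u = y + c·(1, -2, 0, -1), c ∈ C.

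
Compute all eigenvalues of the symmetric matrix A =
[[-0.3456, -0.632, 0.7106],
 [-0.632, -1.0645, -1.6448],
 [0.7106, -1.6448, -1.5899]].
sigma(A) ≈ {-3, -1, 1}

A is real symmetric, so its spectrum consists of real eigenvalues. Expanding the characteristic polynomial of the displayed matrix gives
  det(λ I - A) = p(λ) = λ^3 + (3)λ^2 + (-1)λ + (-3).
Solving p(λ) = 0 yields eigenvalues ≈ -3, -1, 1. (A is shown rounded to 4 decimals, so these recover the underlying integer eigenvalues to within that precision.)
Verification: the trace of A = -3 equals the sum of eigenvalues -3, and det(A) ≈ 3.0000 matches the eigenvalue product 3.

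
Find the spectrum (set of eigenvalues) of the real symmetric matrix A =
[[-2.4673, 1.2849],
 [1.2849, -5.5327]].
sigma(A) ≈ {-6, -2}

A is real symmetric, so its spectrum consists of real eigenvalues. Expanding the characteristic polynomial of the displayed matrix gives
  det(λ I - A) = p(λ) = λ^2 + (8)λ + (12).
Solving p(λ) = 0 yields eigenvalues ≈ -6, -2. (A is shown rounded to 4 decimals, so these recover the underlying integer eigenvalues to within that precision.)
Verification: the trace of A = -8 equals the sum of eigenvalues -8, and det(A) ≈ 11.9999 matches the eigenvalue product 12.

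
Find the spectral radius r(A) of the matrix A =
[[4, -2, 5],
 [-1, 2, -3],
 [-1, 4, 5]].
r(A) ≈ 6.1295

The eigenvalues of A are the roots of its characteristic polynomial. With M = A (coefficients from the trace, the sum of principal 2x2 minors, and det A):
  p(λ) = det(λ I - M) = λ^3 - 11λ^2 + 53λ - 62.
No integer candidate from the rational root theorem (±divisors of 62) is a root, so the roots are irrational. The cubic discriminant is Δ = -38867 < 0, so there is one real root and a complex-conjugate pair. p(1) = -19 and p(2) = 8 have opposite signs, so a root lies in (1, 2); Newton's method refines it to λ ≈ 1.6502. Dividing out (λ - (1.6502)) leaves approximately λ^2 - 9.3498λ + 37.5708. For λ^2 - 9.3498λ + 37.5708 the discriminant is -62.8649. It is negative, so the remaining roots are the complex-conjugate pair λ ≈ 4.6749 ± 3.9644i. Their product equals the constant term, so |λ|^2 ≈ 37.5708 and |λ| ≈ 6.1295.
Thus the eigenvalues (to 4 decimals) are 1.6502 (modulus 1.6502); 4.6749 ± 3.9644i (modulus 6.1295). The spectral radius is the largest modulus: r(A) ≈ 6.1295. (Cross-check: r(A) ≤ ||A||_2 ≈ 8.1129; equality holds whenever A is normal, though it can also hold for some non-normal A.)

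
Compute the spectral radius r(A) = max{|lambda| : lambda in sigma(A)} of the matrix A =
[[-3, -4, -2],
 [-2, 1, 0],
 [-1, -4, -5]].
r(A) ≈ 6.6063

The eigenvalues of A are the roots of its characteristic polynomial. With M = A (coefficients from the trace, the sum of principal 2x2 minors, and det A):
  p(λ) = det(λ I - M) = λ^3 + 7λ^2 - 3λ - 37.
No integer candidate from the rational root theorem (±divisors of 37) is a root, so the roots are irrational. The cubic discriminant is Δ = 28336 > 0, so there are three distinct real roots. p(-7) = -16 and p(-6) = 17 have opposite signs, so a root lies in (-7, -6); Newton's method refines it to λ ≈ -6.6063. p(-3) = 8 and p(-2) = -11 have opposite signs, so a root lies in (-3, -2); Newton's method refines it to λ ≈ -2.5716. p(2) = -7 and p(3) = 44 have opposite signs, so a root lies in (2, 3); Newton's method refines it to λ ≈ 2.1779. Check (Vieta): the three roots sum to -7, matching tr M = -7.
Thus the eigenvalues (to 4 decimals) are -6.6063 (modulus 6.6063); -2.5716 (modulus 2.5716); 2.1779 (modulus 2.1779). The spectral radius is the largest modulus: r(A) ≈ 6.6063. (Cross-check: r(A) ≤ ||A||_2 ≈ 8.076; equality holds whenever A is normal, though it can also hold for some non-normal A.)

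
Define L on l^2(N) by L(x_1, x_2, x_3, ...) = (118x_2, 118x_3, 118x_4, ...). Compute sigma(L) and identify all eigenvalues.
sigma(L) = closed disk {z in C : |z| ≤ 118}; sigma_p(L) = open disk {z in C : |z| < 118}

Note L = 118·V where V is the unit left shift (V x)_k = x_{k+1}; so sigma(L) = 118·sigma(V) and ||L|| = 118||V||. ||L x||^2 = 13924sum_{k≥2} |x_k|^2 ≤ 13924||x||^2, with equality on {x : x_1 = 0}, so ||L|| = 118. For any lambda with |lambda| < 118, set r = lambda/118 (|r| < 1); the vector x = (1, r, r^2, ...) is in l^2 and satisfies L x = 118(r, r^2, ...) = lambda x, so lambda is an eigenvalue. On the boundary |lambda| = 118 the geometric series diverges, so no l^2 eigenvector exists, but these lambda lie in the approximate point spectrum. Hence sigma(L) is the closed disk of radius 118 and sigma_p(L) is the open disk.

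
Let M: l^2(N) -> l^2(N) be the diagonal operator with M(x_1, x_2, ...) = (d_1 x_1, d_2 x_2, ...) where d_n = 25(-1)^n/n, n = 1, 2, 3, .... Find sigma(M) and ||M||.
sigma(M) = {25(-1)^n/n : n ≥ 1} ∪ {0}; ||M|| = 25

A bounded diagonal operator on l^2 with diagonal entries d_n has spectrum equal to the closure of {d_n : n ≥ 1}: every d_n is an eigenvalue (with eigenvector e_n), so {d_n} ⊂ sigma(M); the spectrum is closed, so its closure is too; and for lambda not in the closure, (M - lambda I) has bounded inverse (the diagonal entries 1/(d_n - lambda) are bounded). For our sequence d_n = 25(-1)^n/n, n = 1, 2, 3, ...:
  - {d_n} = {25(-1)^n/n : n ≥ 1}; the only limit point is 0
  - closure = {25(-1)^n/n : n ≥ 1} ∪ {0}
For the norm: a diagonal operator has ||M|| = sup_n |d_n|. Here |d_n| = 25/n is decreasing, so sup_n |d_n| = |d_1| = 25. So ||M|| = 25.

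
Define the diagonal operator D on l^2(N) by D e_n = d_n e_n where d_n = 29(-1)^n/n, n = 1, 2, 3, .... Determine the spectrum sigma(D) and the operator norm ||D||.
sigma(D) = {29(-1)^n/n : n ≥ 1} ∪ {0}; ||D|| = 29

A bounded diagonal operator on l^2 with diagonal entries d_n has spectrum equal to the closure of {d_n : n ≥ 1}: every d_n is an eigenvalue (with eigenvector e_n), so {d_n} ⊂ sigma(D); the spectrum is closed, so its closure is too; and for lambda not in the closure, (D - lambda I) has bounded inverse (the diagonal entries 1/(d_n - lambda) are bounded). For our sequence d_n = 29(-1)^n/n, n = 1, 2, 3, ...:
  - {d_n} = {29(-1)^n/n : n ≥ 1}; the only limit point is 0
  - closure = {29(-1)^n/n : n ≥ 1} ∪ {0}
For the norm: a diagonal operator has ||D|| = sup_n |d_n|. Here |d_n| = 29/n is decreasing, so sup_n |d_n| = |d_1| = 29. So ||D|| = 29.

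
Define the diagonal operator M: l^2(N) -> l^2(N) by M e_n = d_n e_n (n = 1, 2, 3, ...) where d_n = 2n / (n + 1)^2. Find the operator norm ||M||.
||M|| = 1/2 (attained at n = 1)

For M diagonal, ||M|| = sup_n |d_n|. Treat f(x) = 2x / (x + 1)^2 for real x > 0. By the quotient rule, f'(x) = 2(1 - x)/(x + 1)^3, which is positive for x < 1 and negative for x > 1. So f has a unique maximum at x = 1, and since 1 is a positive integer, the supremum over n ≥ 1 is attained at n = 1: d_1 = 2·1/(1 + 1)^2 = 2·1/4 = 1/2. Hence ||M|| = 1/2.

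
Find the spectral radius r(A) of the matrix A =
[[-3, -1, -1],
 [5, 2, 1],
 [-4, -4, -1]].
r(A) ≈ 2.0065

The eigenvalues of A are the roots of its characteristic polynomial. With M = A (coefficients from the trace, the sum of principal 2x2 minors, and det A):
  p(λ) = det(λ I - M) = λ^3 + 2λ^2 - 5.
No integer candidate from the rational root theorem (±divisors of 5) is a root, so the roots are irrational. The cubic discriminant is Δ = -515 < 0, so there is one real root and a complex-conjugate pair. p(1) = -2 and p(2) = 11 have opposite signs, so a root lies in (1, 2); Newton's method refines it to λ ≈ 1.2419. Dividing out (λ - (1.2419)) leaves approximately λ^2 + 3.2419λ + 4.0261. For λ^2 + 3.2419λ + 4.0261 the discriminant is -5.5945. It is negative, so the remaining roots are the complex-conjugate pair λ ≈ -1.6209 ± 1.1826i. Their product equals the constant term, so |λ|^2 ≈ 4.0261 and |λ| ≈ 2.0065.
Thus the eigenvalues (to 4 decimals) are 1.2419 (modulus 1.2419); -1.6209 ± 1.1826i (modulus 2.0065). The spectral radius is the largest modulus: r(A) ≈ 2.0065. (Cross-check: r(A) ≤ ||A||_2 ≈ 8.4124; equality holds whenever A is normal, though it can also hold for some non-normal A.)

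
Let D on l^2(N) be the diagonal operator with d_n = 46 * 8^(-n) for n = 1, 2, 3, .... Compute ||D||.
||D|| = 23/4 (attained at n = 1)

For D diagonal, ||D|| = sup_n |d_n|. The sequence d_n = 46 * 8^(-n) is positive and strictly decreasing (ratio 8^(-1) < 1), so the supremum is d_1 = 46/8 = 23/4. Hence ||D|| = 23/4.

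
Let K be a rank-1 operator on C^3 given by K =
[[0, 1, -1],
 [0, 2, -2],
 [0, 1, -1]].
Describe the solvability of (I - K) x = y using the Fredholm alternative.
(I - K) is singular (det(I - K) = 0, i.e. 1 ∈ sigma(K)). (I - K) x = y is solvable iff y ⊥ ker((I - K)^*) = span{(0, 1, -1)}, i.e. iff y_2 - y_3 = 0. When solvable, the solutions are x = y + c·(1, 2, 1), c arbitrary (ker(I - K) = span{(1, 2, 1)}, dimension 1).

K has rank 1, so it is an outer product K = u v^T: every row of K is a multiple of one row vector. Reading off the entries, u = (1, 2, 1) and v = (0, 1, -1) (row i of K equals u_i·v^T). A rank-one matrix u v^T satisfies K u = u (v·u) and kills the (2)-dimensional subspace v^⊥, so its characteristic polynomial is lambda^2 (lambda - v·u) with v·u = tr K = 1. Hence the eigenvalues of I - K are 1 (multiplicity 2) and 1 - (1) = 0, so det(I - K) = 0. (Direct check: I - K =
[[1, -1, 1],
 [0, -1, 2],
 [0, -1, 2]]
has determinant 0.) So 1 is an eigenvalue of K and (I - K) is not invertible. The finite-dimensional Fredholm alternative says: either (I - K) is invertible, or ker(I - K) ≠ {0} and then range(I - K) = ker((I - K)^*)^⊥, with dim ker(I - K) = dim ker((I - K)^*). We are in the second case, so we need both kernels. Kernel of I - K: (I - K) u = u - u (v·u) = u - u = 0, so ker(I - K) = span{u} = span{(1, 2, 1)} (it is exactly 1-dimensional because rank(I - K) = 2). Kernel of the adjoint: K is real, so (I - K)^* = I - K^T = I - v u^T, and (I - v u^T) v = v - v (u·v) = 0; hence ker((I - K)^*) = span{v} = span{(0, 1, -1)}. Therefore (I - K) x = y is solvable iff <y, v> = 0, i.e. iff y_2 - y_3 = 0. When this holds, K y = u (v·y) = 0, so (I - K) y = y and x = y is a particular solution; the full solution set is the line x = y + c·u = y + c·(1, 2, 1), c ∈ C.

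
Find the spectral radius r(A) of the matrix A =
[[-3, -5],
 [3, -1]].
r(A) = sqrt(18) ≈ 4.2426

The eigenvalues of A are the roots of its characteristic polynomial. With M = A (coefficients from the trace and determinant):
  p(λ) = det(λ I - M) = λ^2 + 4λ + 18.
For λ^2 + 4λ + 18 the discriminant is -56. It is negative, so the roots are the complex-conjugate pair λ = -2 ± (sqrt(56)/2) i ≈ -2 ± 3.7417i. For a conjugate pair the product of the roots equals the constant term, so |λ|^2 = 18 and |λ| = sqrt(18) ≈ 4.2426.
Thus the eigenvalues (to 4 decimals) are -2 ± 3.7417i (modulus 4.2426). The spectral radius is the largest modulus: r(A) = sqrt(18) ≈ 4.2426. (Cross-check: r(A) ≤ ||A||_2 ≈ 5.8863; equality holds whenever A is normal, though it can also hold for some non-normal A.)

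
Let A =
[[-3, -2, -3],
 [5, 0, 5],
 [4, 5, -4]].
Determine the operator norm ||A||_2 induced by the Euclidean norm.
||A||_2 ≈ 8.443 (= sqrt(largest eigenvalue of A^T A))

||A||_2 = sigma_max(A) = sqrt(lambda_max(A^T A)). Form the symmetric matrix M = A^T A =
[[50, 26, 18],
 [26, 29, -14],
 [18, -14, 50]].
Its characteristic polynomial (trace, sum of principal 2x2 minors, determinant of M give the coefficients) is
  p(λ) = det(λ I - M) = λ^3 - 129λ^2 + 4204λ - 6400.
No integer candidate from the rational root theorem (±divisors of 6400) is a root, so the roots are irrational. The cubic discriminant is Δ = 3320762000 > 0, so there are three distinct real roots. p(1) = -2324 and p(2) = 1500 have opposite signs, so a root lies in (1, 2); Newton's method refines it to λ ≈ 1.5999. p(56) = 96 and p(57) = -700 have opposite signs, so a root lies in (56, 57); Newton's method refines it to λ ≈ 56.1155. p(71) = -294 and p(72) = 800 have opposite signs, so a root lies in (71, 72); Newton's method refines it to λ ≈ 71.2846. Check (Vieta): the three roots sum to 129, matching tr M = 129.
So the eigenvalues of A^T A are ≈ 1.5999, 56.1155, 71.2846 (all ≥ 0, as they must be for A^T A). The largest is λ_max ≈ 71.2846, hence ||A||_2 = sqrt(λ_max) ≈ 8.443.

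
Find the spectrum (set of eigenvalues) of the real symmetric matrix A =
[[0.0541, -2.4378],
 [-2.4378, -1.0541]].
sigma(A) ≈ {-3, 2}

A is real symmetric, so its spectrum consists of real eigenvalues. Expanding the characteristic polynomial of the displayed matrix gives
  det(λ I - A) = p(λ) = λ^2 + (1)λ + (-6).
Solving p(λ) = 0 yields eigenvalues ≈ -3, 2. (A is shown rounded to 4 decimals, so these recover the underlying integer eigenvalues to within that precision.)
Verification: the trace of A = -1 equals the sum of eigenvalues -1, and det(A) ≈ -5.9999 matches the eigenvalue product -6.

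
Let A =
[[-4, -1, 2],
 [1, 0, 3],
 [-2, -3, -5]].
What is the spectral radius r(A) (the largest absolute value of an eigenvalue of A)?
r(A) ≈ 4.4153

The eigenvalues of A are the roots of its characteristic polynomial. With M = A (coefficients from the trace, the sum of principal 2x2 minors, and det A):
  p(λ) = det(λ I - M) = λ^3 + 9λ^2 + 34λ + 41.
No integer candidate from the rational root theorem (±divisors of 41) is a root, so the roots are irrational. The cubic discriminant is Δ = -2695 < 0, so there is one real root and a complex-conjugate pair. p(-3) = -7 and p(-2) = 1 have opposite signs, so a root lies in (-3, -2); Newton's method refines it to λ ≈ -2.1031. Dividing out (λ - (-2.1031)) leaves approximately λ^2 + 6.8969λ + 19.4952. For λ^2 + 6.8969λ + 19.4952 the discriminant is -30.4134. It is negative, so the remaining roots are the complex-conjugate pair λ ≈ -3.4485 ± 2.7574i. Their product equals the constant term, so |λ|^2 ≈ 19.4952 and |λ| ≈ 4.4153.
Thus the eigenvalues (to 4 decimals) are -2.1031 (modulus 2.1031); -3.4485 ± 2.7574i (modulus 4.4153). The spectral radius is the largest modulus: r(A) ≈ 4.4153. (Cross-check: r(A) ≤ ||A||_2 ≈ 6.784; equality holds whenever A is normal, though it can also hold for some non-normal A.)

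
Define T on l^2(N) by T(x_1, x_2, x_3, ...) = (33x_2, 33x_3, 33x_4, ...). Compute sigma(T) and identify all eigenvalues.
sigma(T) = closed disk {z in C : |z| ≤ 33}; sigma_p(T) = open disk {z in C : |z| < 33}

Note T = 33·V where V is the unit left shift (V x)_k = x_{k+1}; so sigma(T) = 33·sigma(V) and ||T|| = 33||V||. ||T x||^2 = 1089sum_{k≥2} |x_k|^2 ≤ 1089||x||^2, with equality on {x : x_1 = 0}, so ||T|| = 33. For any lambda with |lambda| < 33, set r = lambda/33 (|r| < 1); the vector x = (1, r, r^2, ...) is in l^2 and satisfies T x = 33(r, r^2, ...) = lambda x, so lambda is an eigenvalue. On the boundary |lambda| = 33 the geometric series diverges, so no l^2 eigenvector exists, but these lambda lie in the approximate point spectrum. Hence sigma(T) is the closed disk of radius 33 and sigma_p(T) is the open disk.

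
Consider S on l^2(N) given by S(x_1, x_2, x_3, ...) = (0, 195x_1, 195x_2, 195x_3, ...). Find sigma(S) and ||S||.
sigma(S) = closed disk {z in C : |z| ≤ 195}; ||S|| = 195

Note S = 195·U where U is the unit right shift (U x)_k = x_{k-1} (with x_0 := 0); so ||S|| = 195||U|| and sigma(S) = 195·sigma(U). ||S x||^2 = sum_{k≥1} |195x_k|^2 = 38025||x||^2, so ||S|| = 195 and sigma(S) ⊂ {|z| ≤ 195}. For any |lambda| < 195, the equation (S - lambda I) x = 0 forces x_1 = 0, then 195x_k = lambda x_{k+1} ⇒ x = 0, so S has no eigenvalues. But (S - lambda I) is not surjective for |lambda| < 195: solving (S - lambda I) x = e_1 would require x_n proportional to (lambda/195)^(-n), which is not in l^2. So every |lambda| < 195 lies in the residual spectrum. The boundary |lambda| = 195 is in the approximate point spectrum (the spectrum is closed). Hence sigma(S) is the closed disk of radius 195.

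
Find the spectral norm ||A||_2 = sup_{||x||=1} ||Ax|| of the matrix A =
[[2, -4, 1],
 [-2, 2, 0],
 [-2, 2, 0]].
||A||_2 = sqrt((37 + sqrt(1177))/2) ≈ 5.9711 (= sqrt(largest eigenvalue of A^T A))

||A||_2 = sigma_max(A) = sqrt(lambda_max(A^T A)). Form the symmetric matrix M = A^T A =
[[12, -16, 2],
 [-16, 24, -4],
 [2, -4, 1]].
Its characteristic polynomial (trace, sum of principal 2x2 minors, determinant of M give the coefficients) is
  p(λ) = det(λ I - M) = λ^3 - 37λ^2 + 48λ.
The constant term is 0, so λ = 0 is a root. Dividing out λ leaves p(λ) = λ(λ^2 - 37λ + 48). For λ^2 - 37λ + 48 the discriminant is 1177. It is nonnegative but not a perfect square, so the roots are real and irrational: λ = (37 ± sqrt(1177))/2 ≈ 35.6537, 1.3463.
So the eigenvalues of A^T A are ≈ 0, 1.3463, 35.6537 (all ≥ 0, as they must be for A^T A). The largest is λ_max = (37 + sqrt(1177))/2 ≈ 35.6537, hence ||A||_2 = sqrt(λ_max) = sqrt((37 + sqrt(1177))/2) ≈ 5.9711.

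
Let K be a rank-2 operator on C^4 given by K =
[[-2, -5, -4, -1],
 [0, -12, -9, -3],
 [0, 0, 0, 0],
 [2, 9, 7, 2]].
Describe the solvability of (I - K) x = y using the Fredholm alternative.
(I - K) is invertible (det(I - K) = 38 ≠ 0), so for every y in C^4 the equation (I - K) x = y has a unique solution.

K has rank 2 and factors as K = U V^T = u1 v1^T + u2 v2^T with u1 = (1, 3, 0, -2), v1 = (2, -3, -2, -1), u2 = (2, 3, 0, -3), v2 = (-2, -1, -1, 0) (multiplying out reproduces the displayed K). The nonzero eigenvalues of U V^T coincide with those of the 2 x 2 matrix G = V^T U = [[v1·u1, v1·u2], [v2·u1, v2·u2]] = [[-5, -2], [-5, -7]], and by the Sylvester determinant identity det(I_4 - U V^T) = det(I_2 - V^T U) = det([[6, 2], [5, 8]]) = (6)(8) - (2)(5) = 38. (Direct check: I - K =
[[3, 5, 4, 1],
 [0, 13, 9, 3],
 [0, 0, 1, 0],
 [-2, -9, -7, -1]]
has determinant 38.) The finite-dimensional Fredholm alternative says: either (I - K) is invertible, or ker(I - K) ≠ {0} and then range(I - K) = ker((I - K)^*)^⊥, with dim ker(I - K) = dim ker((I - K)^*). Since det(I - K) ≠ 0, 1 is not an eigenvalue of K and ker(I - K) = {0}, so we are in the first case: for every y there is a unique x = (I - K)^(-1) y. (Explicitly, by the Woodbury identity, (I - U V^T)^(-1) = I + U (I_2 - G)^(-1) V^T.)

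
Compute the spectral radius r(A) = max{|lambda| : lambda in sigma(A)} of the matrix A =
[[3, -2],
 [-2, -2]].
r(A) = (1 + sqrt(41))/2 ≈ 3.7016

The eigenvalues of A are the roots of its characteristic polynomial. With M = A (coefficients from the trace and determinant):
  p(λ) = det(λ I - M) = λ^2 - λ - 10.
For λ^2 - λ - 10 the discriminant is 41. It is nonnegative but not a perfect square, so the roots are real and irrational: λ = (1 ± sqrt(41))/2 ≈ 3.7016, -2.7016.
Thus the eigenvalues (to 4 decimals) are 3.7016 (modulus 3.7016); -2.7016 (modulus 2.7016). The spectral radius is the largest modulus: r(A) = (1 + sqrt(41))/2 ≈ 3.7016. (Cross-check: r(A) ≤ ||A||_2 ≈ 3.7016; equality holds whenever A is normal, though it can also hold for some non-normal A.)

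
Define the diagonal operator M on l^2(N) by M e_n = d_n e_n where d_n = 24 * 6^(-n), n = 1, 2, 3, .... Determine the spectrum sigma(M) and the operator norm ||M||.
sigma(M) = {24 * 6^(-n) : n ≥ 1} ∪ {0}; ||M|| = 4

A bounded diagonal operator on l^2 with diagonal entries d_n has spectrum equal to the closure of {d_n : n ≥ 1}: every d_n is an eigenvalue (with eigenvector e_n), so {d_n} ⊂ sigma(M); the spectrum is closed, so its closure is too; and for lambda not in the closure, (M - lambda I) has bounded inverse (the diagonal entries 1/(d_n - lambda) are bounded). For our sequence d_n = 24 * 6^(-n), n = 1, 2, 3, ...:
  - {d_n} = {24 * 6^(-n) : n ≥ 1}; the only limit point is 0
  - closure = {24 * 6^(-n) : n ≥ 1} ∪ {0}
For the norm: a diagonal operator has ||M|| = sup_n |d_n|. Here d_n = 24 * 6^(-n) is positive and decreasing, so sup_n |d_n| = d_1 = 24/6 = 4. So ||M|| = 4.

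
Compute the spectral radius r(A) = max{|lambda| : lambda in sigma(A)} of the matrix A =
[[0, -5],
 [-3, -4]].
r(A) = (4 + sqrt(76))/2 ≈ 6.3589

The eigenvalues of A are the roots of its characteristic polynomial. With M = A (coefficients from the trace and determinant):
  p(λ) = det(λ I - M) = λ^2 + 4λ - 15.
For λ^2 + 4λ - 15 the discriminant is 76. It is nonnegative but not a perfect square, so the roots are real and irrational: λ = (-4 ± sqrt(76))/2 ≈ 2.3589, -6.3589.
Thus the eigenvalues (to 4 decimals) are 2.3589 (modulus 2.3589); -6.3589 (modulus 6.3589). The spectral radius is the largest modulus: r(A) = (4 + sqrt(76))/2 ≈ 6.3589. (Cross-check: r(A) ≤ ||A||_2 ≈ 6.7082; equality holds whenever A is normal, though it can also hold for some non-normal A.)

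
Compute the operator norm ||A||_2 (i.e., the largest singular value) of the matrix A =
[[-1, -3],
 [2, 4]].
||A||_2 = sqrt((30 + sqrt(884))/2) ≈ 5.465 (= sqrt(largest eigenvalue of A^T A))

||A||_2 = sigma_max(A) = sqrt(lambda_max(A^T A)). Form the symmetric matrix M = A^T A =
[[5, 11],
 [11, 25]].
Its characteristic polynomial (trace, determinant of M give the coefficients) is
  p(λ) = det(λ I - M) = λ^2 - 30λ + 4.
For λ^2 - 30λ + 4 the discriminant is 884. It is nonnegative but not a perfect square, so the roots are real and irrational: λ = (30 ± sqrt(884))/2 ≈ 29.8661, 0.1339.
So the eigenvalues of A^T A are ≈ 0.1339, 29.8661 (all ≥ 0, as they must be for A^T A). The largest is λ_max = (30 + sqrt(884))/2 ≈ 29.8661, hence ||A||_2 = sqrt(λ_max) = sqrt((30 + sqrt(884))/2) ≈ 5.465.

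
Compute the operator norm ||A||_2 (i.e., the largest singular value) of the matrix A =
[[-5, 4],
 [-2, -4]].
||A||_2 = sqrt((61 + sqrt(585))/2) ≈ 6.5264 (= sqrt(largest eigenvalue of A^T A))

||A||_2 = sigma_max(A) = sqrt(lambda_max(A^T A)). Form the symmetric matrix M = A^T A =
[[29, -12],
 [-12, 32]].
Its characteristic polynomial (trace, determinant of M give the coefficients) is
  p(λ) = det(λ I - M) = λ^2 - 61λ + 784.
For λ^2 - 61λ + 784 the discriminant is 585. It is nonnegative but not a perfect square, so the roots are real and irrational: λ = (61 ± sqrt(585))/2 ≈ 42.5934, 18.4066.
So the eigenvalues of A^T A are ≈ 18.4066, 42.5934 (all ≥ 0, as they must be for A^T A). The largest is λ_max = (61 + sqrt(585))/2 ≈ 42.5934, hence ||A||_2 = sqrt(λ_max) = sqrt((61 + sqrt(585))/2) ≈ 6.5264.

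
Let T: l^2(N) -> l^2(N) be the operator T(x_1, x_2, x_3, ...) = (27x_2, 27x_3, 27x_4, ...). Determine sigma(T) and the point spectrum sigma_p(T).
sigma(T) = closed disk {z in C : |z| ≤ 27}; sigma_p(T) = open disk {z in C : |z| < 27}

Note T = 27·V where V is the unit left shift (V x)_k = x_{k+1}; so sigma(T) = 27·sigma(V) and ||T|| = 27||V||. ||T x||^2 = 729sum_{k≥2} |x_k|^2 ≤ 729||x||^2, with equality on {x : x_1 = 0}, so ||T|| = 27. For any lambda with |lambda| < 27, set r = lambda/27 (|r| < 1); the vector x = (1, r, r^2, ...) is in l^2 and satisfies T x = 27(r, r^2, ...) = lambda x, so lambda is an eigenvalue. On the boundary |lambda| = 27 the geometric series diverges, so no l^2 eigenvector exists, but these lambda lie in the approximate point spectrum. Hence sigma(T) is the closed disk of radius 27 and sigma_p(T) is the open disk.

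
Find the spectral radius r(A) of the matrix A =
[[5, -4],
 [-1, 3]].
r(A) = (8 + sqrt(20))/2 ≈ 6.2361

The eigenvalues of A are the roots of its characteristic polynomial. With M = A (coefficients from the trace and determinant):
  p(λ) = det(λ I - M) = λ^2 - 8λ + 11.
For λ^2 - 8λ + 11 the discriminant is 20. It is nonnegative but not a perfect square, so the roots are real and irrational: λ = (8 ± sqrt(20))/2 ≈ 6.2361, 1.7639.
Thus the eigenvalues (to 4 decimals) are 6.2361 (modulus 6.2361); 1.7639 (modulus 1.7639). The spectral radius is the largest modulus: r(A) = (8 + sqrt(20))/2 ≈ 6.2361. (Cross-check: r(A) ≤ ||A||_2 ≈ 6.9646; equality holds whenever A is normal, though it can also hold for some non-normal A.)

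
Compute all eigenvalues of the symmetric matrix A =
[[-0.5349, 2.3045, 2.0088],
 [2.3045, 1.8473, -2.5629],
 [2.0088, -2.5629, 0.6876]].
sigma(A) ≈ {-4, 2, 4}

A is real symmetric, so its spectrum consists of real eigenvalues. Expanding the characteristic polynomial of the displayed matrix gives
  det(λ I - A) = p(λ) = λ^3 + (-2)λ^2 + (-16)λ + (32).
Solving p(λ) = 0 yields eigenvalues ≈ -4, 2, 4. (A is shown rounded to 4 decimals, so these recover the underlying integer eigenvalues to within that precision.)
Verification: the trace of A = 2 equals the sum of eigenvalues 2, and det(A) ≈ -32.0007 matches the eigenvalue product -32.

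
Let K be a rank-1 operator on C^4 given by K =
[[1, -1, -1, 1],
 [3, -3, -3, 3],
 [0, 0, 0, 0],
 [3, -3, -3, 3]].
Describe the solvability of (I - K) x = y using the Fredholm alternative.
(I - K) is singular (det(I - K) = 0, i.e. 1 ∈ sigma(K)). (I - K) x = y is solvable iff y ⊥ ker((I - K)^*) = span{(1, -1, -1, 1)}, i.e. iff y_1 - y_2 - y_3 + y_4 = 0. When solvable, the solutions are x = y + c·(1, 3, 0, 3), c arbitrary (ker(I - K) = span{(1, 3, 0, 3)}, dimension 1).

K has rank 1, so it is an outer product K = u v^T: every row of K is a multiple of one row vector. Reading off the entries, u = (1, 3, 0, 3) and v = (1, -1, -1, 1) (row i of K equals u_i·v^T). A rank-one matrix u v^T satisfies K u = u (v·u) and kills the (3)-dimensional subspace v^⊥, so its characteristic polynomial is lambda^3 (lambda - v·u) with v·u = tr K = 1. Hence the eigenvalues of I - K are 1 (multiplicity 3) and 1 - (1) = 0, so det(I - K) = 0. (Direct check: I - K =
[[0, 1, 1, -1],
 [-3, 4, 3, -3],
 [0, 0, 1, 0],
 [-3, 3, 3, -2]]
has determinant 0.) So 1 is an eigenvalue of K and (I - K) is not invertible. The finite-dimensional Fredholm alternative says: either (I - K) is invertible, or ker(I - K) ≠ {0} and then range(I - K) = ker((I - K)^*)^⊥, with dim ker(I - K) = dim ker((I - K)^*). We are in the second case, so we need both kernels. Kernel of I - K: (I - K) u = u - u (v·u) = u - u = 0, so ker(I - K) = span{u} = span{(1, 3, 0, 3)} (it is exactly 1-dimensional because rank(I - K) = 3). Kernel of the adjoint: K is real, so (I - K)^* = I - K^T = I - v u^T, and (I - v u^T) v = v - v (u·v) = 0; hence ker((I - K)^*) = span{v} = span{(1, -1, -1, 1)}. Therefore (I - K) x = y is solvable iff <y, v> = 0, i.e. iff y_1 - y_2 - y_3 + y_4 = 0. When this holds, K y = u (v·y) = 0, so (I - K) y = y and x = y is a particular solution; the full solution set is the line x = y + c·u = y + c·(1, 3, 0, 3), c ∈ C.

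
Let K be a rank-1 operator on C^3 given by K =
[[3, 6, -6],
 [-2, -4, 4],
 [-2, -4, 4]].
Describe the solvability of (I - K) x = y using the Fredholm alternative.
(I - K) is invertible (det(I - K) = -2 ≠ 0), so for every y in C^3 the equation (I - K) x = y has a unique solution.

K has rank 1, so it is an outer product K = u v^T: every row of K is a multiple of one row vector. Reading off the entries, u = (3, -2, -2) and v = (1, 2, -2) (row i of K equals u_i·v^T). A rank-one matrix u v^T satisfies K u = u (v·u) and kills the (2)-dimensional subspace v^⊥, so its characteristic polynomial is lambda^2 (lambda - v·u) with v·u = tr K = 3. Hence the eigenvalues of I - K are 1 (multiplicity 2) and 1 - (3) = -2, so det(I - K) = -2. (Direct check: I - K =
[[-2, -6, 6],
 [2, 5, -4],
 [2, 4, -3]]
has determinant -2.) The finite-dimensional Fredholm alternative says: either (I - K) is invertible, or ker(I - K) ≠ {0} and then range(I - K) = ker((I - K)^*)^⊥, with dim ker(I - K) = dim ker((I - K)^*). Since det(I - K) ≠ 0, 1 is not an eigenvalue of K and ker(I - K) = {0}, so we are in the first case: for every y there is a unique x = (I - K)^(-1) y. Explicitly, by the Sherman–Morrison formula, (I - u v^T)^(-1) = I + u v^T/(1 - v·u), i.e. (I - K)^(-1) = I + K/(-2).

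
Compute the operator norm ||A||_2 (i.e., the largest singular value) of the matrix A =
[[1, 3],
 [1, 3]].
||A||_2 = sqrt(20) ≈ 4.4721 (= sqrt(largest eigenvalue of A^T A))

||A||_2 = sigma_max(A) = sqrt(lambda_max(A^T A)). Form the symmetric matrix M = A^T A =
[[2, 6],
 [6, 18]].
Its characteristic polynomial (trace, determinant of M give the coefficients) is
  p(λ) = det(λ I - M) = λ^2 - 20λ.
For λ^2 - 20λ the discriminant is 400. It is a perfect square (20^2), so the roots are rational: λ = (20 ± 20)/2 = 20, 0.
So the eigenvalues of A^T A are ≈ 0, 20 (all ≥ 0, as they must be for A^T A). The largest is λ_max = 20, hence ||A||_2 = sqrt(λ_max) = sqrt(20) ≈ 4.4721.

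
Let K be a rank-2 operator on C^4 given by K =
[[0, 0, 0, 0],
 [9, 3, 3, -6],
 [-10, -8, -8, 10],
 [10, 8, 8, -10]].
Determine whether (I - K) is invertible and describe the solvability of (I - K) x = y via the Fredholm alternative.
(I - K) is invertible (det(I - K) = 34 ≠ 0), so for every y in C^4 the equation (I - K) x = y has a unique solution.

K has rank 2 and factors as K = U V^T = u1 v1^T + u2 v2^T with u1 = (0, -3, 2, -2), v1 = (-3, -1, -1, 2), u2 = (0, 0, 2, -2), v2 = (-2, -3, -3, 3) (multiplying out reproduces the displayed K). The nonzero eigenvalues of U V^T coincide with those of the 2 x 2 matrix G = V^T U = [[v1·u1, v1·u2], [v2·u1, v2·u2]] = [[-3, -6], [-3, -12]], and by the Sylvester determinant identity det(I_4 - U V^T) = det(I_2 - V^T U) = det([[4, 6], [3, 13]]) = (4)(13) - (6)(3) = 34. (Direct check: I - K =
[[1, 0, 0, 0],
 [-9, -2, -3, 6],
 [10, 8, 9, -10],
 [-10, -8, -8, 11]]
has determinant 34.) The finite-dimensional Fredholm alternative says: either (I - K) is invertible, or ker(I - K) ≠ {0} and then range(I - K) = ker((I - K)^*)^⊥, with dim ker(I - K) = dim ker((I - K)^*). Since det(I - K) ≠ 0, 1 is not an eigenvalue of K and ker(I - K) = {0}, so we are in the first case: for every y there is a unique x = (I - K)^(-1) y. (Explicitly, by the Woodbury identity, (I - U V^T)^(-1) = I + U (I_2 - G)^(-1) V^T.)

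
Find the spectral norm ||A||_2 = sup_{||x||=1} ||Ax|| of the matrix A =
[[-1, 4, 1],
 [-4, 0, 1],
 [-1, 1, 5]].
||A||_2 ≈ 6.1968 (= sqrt(largest eigenvalue of A^T A))

||A||_2 = sigma_max(A) = sqrt(lambda_max(A^T A)). Form the symmetric matrix M = A^T A =
[[18, -5, -10],
 [-5, 17, 9],
 [-10, 9, 27]].
Its characteristic polynomial (trace, sum of principal 2x2 minors, determinant of M give the coefficients) is
  p(λ) = det(λ I - M) = λ^3 - 62λ^2 + 1045λ - 5329.
No integer candidate from the rational root theorem (±divisors of 5329) is a root, so the roots are irrational. The cubic discriminant is Δ = 913825 > 0, so there are three distinct real roots. p(11) = -5 and p(12) = 11 have opposite signs, so a root lies in (11, 12); Newton's method refines it to λ ≈ 11.1237. p(12) = 11 and p(13) = -25 have opposite signs, so a root lies in (12, 13); Newton's method refines it to λ ≈ 12.4755. p(38) = -275 and p(39) = 443 have opposite signs, so a root lies in (38, 39); Newton's method refines it to λ ≈ 38.4009. Check (Vieta): the three roots sum to 62, matching tr M = 62.
So the eigenvalues of A^T A are ≈ 11.1237, 12.4755, 38.4009 (all ≥ 0, as they must be for A^T A). The largest is λ_max ≈ 38.4009, hence ||A||_2 = sqrt(λ_max) ≈ 6.1968.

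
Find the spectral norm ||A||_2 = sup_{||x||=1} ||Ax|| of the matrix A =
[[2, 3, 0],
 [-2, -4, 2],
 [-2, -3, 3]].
||A||_2 ≈ 7.421 (= sqrt(largest eigenvalue of A^T A))

||A||_2 = sigma_max(A) = sqrt(lambda_max(A^T A)). Form the symmetric matrix M = A^T A =
[[12, 20, -10],
 [20, 34, -17],
 [-10, -17, 13]].
Its characteristic polynomial (trace, sum of principal 2x2 minors, determinant of M give the coefficients) is
  p(λ) = det(λ I - M) = λ^3 - 59λ^2 + 217λ - 36.
No integer candidate from the rational root theorem (±divisors of 36) is a root, so the roots are irrational. The cubic discriminant is Δ = 101730333 > 0, so there are three distinct real roots. p(0) = -36 and p(1) = 123 have opposite signs, so a root lies in (0, 1); Newton's method refines it to λ ≈ 0.1741. p(3) = 111 and p(4) = -48 have opposite signs, so a root lies in (3, 4); Newton's method refines it to λ ≈ 3.7543. p(55) = -201 and p(56) = 2708 have opposite signs, so a root lies in (55, 56); Newton's method refines it to λ ≈ 55.0715. Check (Vieta): the three roots sum to 59, matching tr M = 59.
So the eigenvalues of A^T A are ≈ 0.1741, 3.7543, 55.0715 (all ≥ 0, as they must be for A^T A). The largest is λ_max ≈ 55.0715, hence ||A||_2 = sqrt(λ_max) ≈ 7.421.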